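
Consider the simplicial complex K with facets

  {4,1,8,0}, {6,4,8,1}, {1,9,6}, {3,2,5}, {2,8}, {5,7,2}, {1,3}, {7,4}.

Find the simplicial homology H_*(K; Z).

Order the vertices as 0 < 1 < 2 < 3 < 4 < 5 < 6 < 7 < 8 < 9. Listing each simplex with vertices in this order, K has dimension 3 with simplices:

  0-simplices (10): [0], [1], [2], [3], [4], [5], [6], [7], [8], [9]
  1-simplices (19): [0,1], [0,4], [0,8], [1,3], [1,4], [1,6], [1,8], [1,9], [2,3], [2,5], [2,7], [2,8], [3,5], [4,6], [4,7], [4,8], [5,7], [6,8], [6,9]
  2-simplices (10): [0,1,4], [0,1,8], [0,4,8], [1,4,6], [1,4,8], [1,6,8], [1,6,9], [2,3,5], [2,5,7], [4,6,8]
  3-simplices (2): [0,1,4,8], [1,4,6,8]

Hence C_0 ≅ Z^10, C_1 ≅ Z^19, C_2 ≅ Z^10, C_3 ≅ Z^2.

Boundary ∂_1: C_1 → C_0 maps an edge to its endpoints' difference, ∂[p,q] = q − p.
The resulting 10×19 matrix has rank 9, and its Smith normal form has invariant factors (1,1,1,1,1,1,1,1,1).

Boundary ∂_2: C_2 → C_1 maps a triangle to the signed sum of its edges. For instance
  ∂[1,6,9] = [6,9] − [1,9] + [1,6],
  ∂[1,4,8] = [4,8] − [1,8] + [1,4].
This gives a 19×10 integer matrix of rank 8; reducing to Smith normal form yields diagonal entries (1,1,1,1,1,1,1,1).

∂_3: C_3 → C_2 sends each 3-simplex σ to the alternating sum Σ_i (−1)^i (σ with its i-th vertex removed). For instance
  ∂[1,4,6,8] = [4,6,8] − [1,6,8] + [1,4,8] − [1,4,6],
  ∂[0,1,4,8] = [1,4,8] − [0,4,8] + [0,1,8] − [0,1,4].
The resulting 10×2 matrix has rank 2, and its Smith normal form has invariant factors (1,1).

Computing H_k = (kernel of ∂_k) / (image of ∂_{k+1}):

  H_0: rank C_0 − rank ∂_1 = 10 − 9 = 1, and the invariant factors of ∂_1 are all 1, so H_0 ≅ Z.
  H_1: rank ker ∂_1 − rank ∂_2 = (19 − 9) − 8 = 2, and the invariant factors of ∂_2 are all 1, so H_1 ≅ Z^2.
  H_2: rank ker ∂_2 − rank ∂_3 = (10 − 8) − 2 = 0, and the invariant factors of ∂_3 are all 1, so H_2 ≅ 0.
  H_3: rank ker ∂_3 − rank ∂_4 = (2 − 2) − 0 = 0, and there is no ∂_4, so H_3 ≅ 0.

As a check, the Euler characteristic is 10 − 19 + 10 − 2 = -1, which agrees with 1 − 2 + 0 − 0 = -1.

H_0 = Z,  H_1 = Z^2,  H_2 = 0,  H_3 = 0.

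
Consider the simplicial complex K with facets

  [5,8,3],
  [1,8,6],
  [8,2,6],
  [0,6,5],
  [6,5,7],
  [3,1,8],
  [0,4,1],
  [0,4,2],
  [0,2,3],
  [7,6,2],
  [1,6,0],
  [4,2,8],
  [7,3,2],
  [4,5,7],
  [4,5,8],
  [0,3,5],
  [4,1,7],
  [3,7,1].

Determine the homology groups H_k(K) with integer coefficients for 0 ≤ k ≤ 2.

K has 9 vertices, 27 edges, 18 triangles.
rank ∂_0 = 0, rank ∂_1 = 8 ⇒ b_0 = 9 − 0 − 8 = 1; all invariant factors of ∂_1 are 1 so no torsion. So H_0 = Z.
rank ∂_1 = 8, rank ∂_2 = 17 ⇒ b_1 = 27 − 8 − 17 = 2; all invariant factors of ∂_2 are 1 so no torsion. So H_1 = Z^2.
rank ∂_2 = 17, rank ∂_3 = 0 ⇒ b_2 = 18 − 17 − 0 = 1. So H_2 = Z.

H_0 ≅ Z,  H_1 ≅ Z^2,  H_2 ≅ Z.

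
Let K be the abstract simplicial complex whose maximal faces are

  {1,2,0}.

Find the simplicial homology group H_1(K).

Order the vertices as 0 < 1 < 2. Listing each simplex with vertices in this order, K has dimension 2 with simplices:

  0-simplices (3): [0], [1], [2]
  1-simplices (3): [0,1], [0,2], [1,2]
  2-simplices (1): [0,1,2]

so the chain groups are C_0 ≅ Z^3, C_1 ≅ Z^3, C_2 ≅ Z^1.

Boundary ∂_1: C_1 → C_0 maps an edge to its endpoints' difference, ∂[p,q] = q − p. For instance
  ∂[1,2] = [2] − [1].
This gives a 3×3 integer matrix of rank 2; reducing to Smith normal form yields diagonal entries (1,1).

∂_2: C_2 → C_1 acts by ∂[p,q,r] = [q,r] − [p,r] + [p,q]. For instance
  ∂[0,1,2] = [1,2] − [0,2] + [0,1].
As a 3×1 matrix over Z this has rank 1, with invariant factors (1).

Computing H_k = (kernel of ∂_k) / (image of ∂_{k+1}):

  H_1: rank ker ∂_1 − rank ∂_2 = (3 − 2) − 1 = 0, and the invariant factors of ∂_2 are all 1, so H_1 = 0.

H_1 ≅ 0.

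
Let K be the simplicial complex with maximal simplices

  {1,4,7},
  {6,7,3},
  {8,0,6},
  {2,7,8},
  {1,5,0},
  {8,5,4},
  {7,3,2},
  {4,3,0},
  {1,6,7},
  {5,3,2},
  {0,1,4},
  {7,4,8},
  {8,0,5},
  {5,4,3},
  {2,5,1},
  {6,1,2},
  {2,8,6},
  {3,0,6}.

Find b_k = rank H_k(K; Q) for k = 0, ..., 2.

We work with the vertex ordering 0 < 1 < 2 < 3 < 4 < 5 < 6 < 7 < 8. The simplices of K, each written with vertices in increasing order, are:

  0-simplices (9): [0], [1], [2], [3], [4], [5], [6], [7], [8]
  1-simplices (27): (27 of them)
  2-simplices (18): [0,1,4], [0,1,5], [0,3,4], [0,3,6], [0,5,8], [0,6,8], [1,2,5], [1,2,6], [1,4,7], [1,6,7], [2,3,5], [2,3,7], [2,6,8], [2,7,8], [3,4,5], [3,6,7], [4,5,8], [4,7,8]

so the chain groups are C_0 ≅ Z^9, C_1 ≅ Z^27, C_2 ≅ Z^18.

The boundary map ∂_1: C_1 → C_0 sends each edge [p,q] (with p < q) to q − p.
This gives a 9×27 integer matrix of rank 8; reducing to Smith normal form yields diagonal entries (1,1,1,1,1,1,1,1).

∂_2: C_2 → C_1 acts by ∂[p,q,r] = [q,r] − [p,r] + [p,q]. For instance
  ∂[2,6,8] = [6,8] − [2,8] + [2,6],
  ∂[4,7,8] = [7,8] − [4,8] + [4,7].
This gives a 27×18 integer matrix of rank 18; reducing to Smith normal form yields diagonal entries (1,1,1,1,1,1,1,1,1,1,1,1,1,1,1,1,1,2).

Now H_k = ker ∂_k / im ∂_{k+1}, so:

  H_0: rank C_0 − rank ∂_1 = 9 − 8 = 1, and the invariant factors of ∂_1 are all 1, so H_0 ≅ Z.
  H_1: rank ker ∂_1 − rank ∂_2 = (27 − 8) − 18 = 1, and ∂_2 has invariant factor 2 > 1, so H_1 ≅ Z ⊕ Z/2Z.
  H_2: rank ker ∂_2 − rank ∂_3 = (18 − 18) − 0 = 0, and there is no ∂_3, so H_2 ≅ 0.

Hence the Betti numbers are b_0 = 1, b_1 = 1, b_2 = 0.

b_0 = 1, b_1 = 1, b_2 = 0.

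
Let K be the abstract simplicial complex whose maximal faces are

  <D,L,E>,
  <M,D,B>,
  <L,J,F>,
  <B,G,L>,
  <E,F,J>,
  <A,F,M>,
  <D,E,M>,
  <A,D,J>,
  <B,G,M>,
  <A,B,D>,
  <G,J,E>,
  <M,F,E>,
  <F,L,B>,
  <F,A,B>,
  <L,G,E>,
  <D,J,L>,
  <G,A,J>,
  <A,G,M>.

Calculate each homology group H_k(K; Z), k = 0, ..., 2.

Order the vertices as A < B < D < E < F < G < J < L < M. Listing each simplex with vertices in this order, K has dimension 2 with simplices:

  0-simplices (9): A, B, D, E, F, G, J, L, M
  1-simplices (27): AB, AD, AF, AG, AJ, AM, BD, BF, BG, BL, BM, DE, DJ, DL, DM, EF, EG, EJ, EL, EM, FJ, FL, FM, GJ, GL, GM, JL
  2-simplices (18): ABD, ABF, ADJ, AFM, AGJ, AGM, BDM, BFL, BGL, BGM, DEL, DEM, DJL, EFJ, EFM, EGJ, EGL, FJL

so the chain groups are C_0 ≅ Z^9, C_1 ≅ Z^27, C_2 ≅ Z^18.

The boundary map ∂_1: C_1 → C_0 maps an edge to its endpoints' difference, ∂[p,q] = q − p. For instance
  ∂JL = L − J.
This gives a 9×27 integer matrix of rank 8; reducing to Smith normal form yields diagonal entries (1,1,1,1,1,1,1,1).

Boundary ∂_2: C_2 → C_1 acts by ∂[p,q,r] = [q,r] − [p,r] + [p,q]. For instance
  ∂ADJ = DJ − AJ + AD,
  ∂BDM = DM − BM + BD.
This gives a 27×18 integer matrix of rank 18; reducing to Smith normal form yields diagonal entries (1,1,1,1,1,1,1,1,1,1,1,1,1,1,1,1,1,2).

Reading off H_k = ker ∂_k / im ∂_{k+1}:

  H_0: rank C_0 − rank ∂_1 = 9 − 8 = 1, and the invariant factors of ∂_1 are all 1, so H_0 = Z.
  H_1: rank ker ∂_1 − rank ∂_2 = (27 − 8) − 18 = 1, and ∂_2 has invariant factor 2 > 1, so H_1 = Z ⊕ Z/2.
  H_2: rank ker ∂_2 − rank ∂_3 = (18 − 18) − 0 = 0, and there is no ∂_3, so H_2 = 0.

H_0 = Z,  H_1 = Z ⊕ Z/2,  H_2 = 0.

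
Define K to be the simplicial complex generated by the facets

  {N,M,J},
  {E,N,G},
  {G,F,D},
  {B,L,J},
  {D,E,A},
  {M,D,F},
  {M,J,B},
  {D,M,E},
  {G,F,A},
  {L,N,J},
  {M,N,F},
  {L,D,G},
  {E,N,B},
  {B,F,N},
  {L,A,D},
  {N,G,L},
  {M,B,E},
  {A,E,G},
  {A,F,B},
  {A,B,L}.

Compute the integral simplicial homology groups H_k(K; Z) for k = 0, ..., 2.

H_0 ≅ Z,  H_1 ≅ Z ⊕ Z/2Z,  H_2 = 0.

Order the vertices as A < B < D < E < F < G < J < L < M < N. Listing each simplex with vertices in this order, K has dimension 2 with simplices:

  0-simplices (10): A, B, D, E, F, G, J, L, M, N
  1-simplices (30): AB, AD, AE, AF, AG, AL, BE, BF, BJ, BL, BM, BN, DE, DF, DG, DL, DM, EG, EM, EN, FG, FM, FN, GL, GN, JL, JM, JN, LN, MN
  2-simplices (20): ABF, ABL, ADE, ADL, AEG, AFG, BEM, BEN, BFN, BJL, BJM, DEM, DFG, DFM, DGL, EGN, FMN, GLN, JLN, JMN

Hence C_0 ≅ Z^10, C_1 ≅ Z^30, C_2 ≅ Z^20.

∂_1: C_1 → C_0 sends each edge [p,q] (with p < q) to q − p.
The resulting 10×30 matrix has rank 9, and its Smith normal form has invariant factors (1,1,1,1,1,1,1,1,1).

∂_2: C_2 → C_1 maps a triangle to the signed sum of its edges. For instance
  ∂BJM = JM − BM + BJ,
  ∂DFM = FM − DM + DF.
As a 30×20 matrix over Z this has rank 20, with invariant factors (1,1,1,1,1,1,1,1,1,1,1,1,1,1,1,1,1,1,1,2).

Reading off H_k = ker ∂_k / im ∂_{k+1}:

  H_0: rank C_0 − rank ∂_1 = 10 − 9 = 1, and the invariant factors of ∂_1 are all 1, so H_0 ≅ Z.
  H_1: rank ker ∂_1 − rank ∂_2 = (30 − 9) − 20 = 1, and ∂_2 has invariant factor 2 > 1, so H_1 ≅ Z ⊕ Z/2Z.
  H_2: rank ker ∂_2 − rank ∂_3 = (20 − 20) − 0 = 0, and there is no ∂_3, so H_2 ≅ 0.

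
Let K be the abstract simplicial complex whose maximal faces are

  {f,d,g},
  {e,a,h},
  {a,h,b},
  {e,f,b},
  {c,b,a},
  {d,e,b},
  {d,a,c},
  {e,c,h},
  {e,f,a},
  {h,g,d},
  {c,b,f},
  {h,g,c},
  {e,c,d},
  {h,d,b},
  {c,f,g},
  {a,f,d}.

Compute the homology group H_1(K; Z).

We work with the vertex ordering a < b < c < d < e < f < g < h. The simplices of K, each written with vertices in increasing order, are:

  0-simplices (8): a, b, c, d, e, f, g, h
  1-simplices (24): ab, ac, ad, ae, af, ah, bc, bd, be, bf, bh, cd, ce, cf, cg, ch, de, df, dg, dh, ef, eh, fg, gh
  2-simplices (16): abc, abh, acd, adf, aef, aeh, bcf, bde, bdh, bef, cde, ceh, cfg, cgh, dfg, dgh

so the chain groups are C_0 ≅ Z^8, C_1 ≅ Z^24, C_2 ≅ Z^16.

Boundary ∂_1: C_1 → C_0 maps an edge to its endpoints' difference, ∂[p,q] = q − p. For instance
  ∂af = f − a.
The resulting 8×24 matrix has rank 7, and its Smith normal form has invariant factors (1,1,1,1,1,1,1).

The boundary map ∂_2: C_2 → C_1 maps a triangle to the signed sum of its edges. For instance
  ∂ceh = eh − ch + ce,
  ∂abh = bh − ah + ab.
The resulting 24×16 matrix has rank 15, and its Smith normal form has invariant factors (1,1,1,1,1,1,1,1,1,1,1,1,1,1,1).

Reading off H_k = ker ∂_k / im ∂_{k+1}:

  H_1: rank ker ∂_1 − rank ∂_2 = (24 − 7) − 15 = 2, and the invariant factors of ∂_2 are all 1, so H_1 = Z^2.

H_1 = Z^2.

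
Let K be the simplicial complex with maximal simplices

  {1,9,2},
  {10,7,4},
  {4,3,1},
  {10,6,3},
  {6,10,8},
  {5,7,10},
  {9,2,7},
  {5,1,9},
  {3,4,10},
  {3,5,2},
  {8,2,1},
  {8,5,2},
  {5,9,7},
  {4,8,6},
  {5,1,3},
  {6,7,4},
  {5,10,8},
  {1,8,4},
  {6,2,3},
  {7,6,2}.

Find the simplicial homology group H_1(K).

Fix the vertex order 1 < 2 < 3 < 4 < 5 < 6 < 7 < 8 < 9 < 10 and write every simplex with vertices in increasing order. Then dim K = 2 and the simplices of K are:

  0-simplices (10): [1], [2], [3], [4], [5], [6], [7], [8], [9], [10]
  1-simplices (30): (30 of them)
  2-simplices (20): (20 of them)

Hence C_0 ≅ Z^10, C_1 ≅ Z^30, C_2 ≅ Z^20.

∂_1: C_1 → C_0 sends each edge [p,q] (with p < q) to q − p. For instance
  ∂[2,8] = [8] − [2].
The resulting 10×30 matrix has rank 9, and its Smith normal form has invariant factors (1,1,1,1,1,1,1,1,1).

∂_2: C_2 → C_1 acts by ∂[p,q,r] = [q,r] − [p,r] + [p,q]. For instance
  ∂[4,7,10] = [7,10] − [4,10] + [4,7],
  ∂[1,2,9] = [2,9] − [1,9] + [1,2].
The 30×20 boundary matrix has rank 20 and Smith normal form diag(1,1,1,1,1,1,1,1,1,1,1,1,1,1,1,1,1,1,1,2).

Computing H_k = (kernel of ∂_k) / (image of ∂_{k+1}):

  H_1: rank ker ∂_1 − rank ∂_2 = (30 − 9) − 20 = 1, and ∂_2 has invariant factor 2 > 1, so H_1 ≅ Z ⊕ Z/2.

H_1 ≅ Z ⊕ Z/2.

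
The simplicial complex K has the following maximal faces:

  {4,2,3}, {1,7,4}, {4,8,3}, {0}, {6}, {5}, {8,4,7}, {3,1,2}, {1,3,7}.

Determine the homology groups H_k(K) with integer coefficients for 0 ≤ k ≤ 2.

Fix the vertex order 0 < 1 < 2 < 3 < 4 < 5 < 6 < 7 < 8 and write every simplex with vertices in increasing order. Then dim K = 2 and the simplices of K are:

  0-simplices (9): [0], [1], [2], [3], [4], [5], [6], [7], [8]
  1-simplices (12): [1,2], [1,3], [1,4], [1,7], [2,3], [2,4], [3,4], [3,7], [3,8], [4,7], [4,8], [7,8]
  2-simplices (6): [1,2,3], [1,3,7], [1,4,7], [2,3,4], [3,4,8], [4,7,8]

giving chain groups C_0 ≅ Z^9, C_1 ≅ Z^12, C_2 ≅ Z^6.

Boundary ∂_1: C_1 → C_0 sends each edge [p,q] (with p < q) to q − p. For instance
  ∂[1,3] = [3] − [1].
As a 9×12 matrix over Z this has rank 5, with invariant factors (1,1,1,1,1).

Boundary ∂_2: C_2 → C_1 sends each 2-simplex [p,q,r] to [q,r] − [p,r] + [p,q]. For instance
  ∂[3,4,8] = [4,8] − [3,8] + [3,4],
  ∂[2,3,4] = [3,4] − [2,4] + [2,3].
The 12×6 boundary matrix has rank 6 and Smith normal form diag(1,1,1,1,1,1).

Reading off H_k = ker ∂_k / im ∂_{k+1}:

  H_0: rank C_0 − rank ∂_1 = 9 − 5 = 4, and the invariant factors of ∂_1 are all 1, so H_0 = Z^4.
  H_1: rank ker ∂_1 − rank ∂_2 = (12 − 5) − 6 = 1, and the invariant factors of ∂_2 are all 1, so H_1 = Z.
  H_2: rank ker ∂_2 − rank ∂_3 = (6 − 6) − 0 = 0, and there is no ∂_3, so H_2 = 0.

(K is a triangulation of the disjoint union of a set of 3 points and the cylinder S^1 x I.)

H_0 ≅ Z^4,  H_1 ≅ Z,  H_2 = 0.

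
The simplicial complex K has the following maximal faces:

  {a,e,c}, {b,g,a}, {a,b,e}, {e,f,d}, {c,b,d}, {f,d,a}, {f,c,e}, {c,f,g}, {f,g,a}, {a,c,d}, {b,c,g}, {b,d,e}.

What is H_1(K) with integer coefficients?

H_1 = Z/2.

Fix the vertex order a < b < c < d < e < f < g and write every simplex with vertices in increasing order. Then dim K = 2 and the simplices of K are:

  0-simplices (7): a, b, c, d, e, f, g
  1-simplices (18): ab, ac, ad, ae, af, ag, bc, bd, be, bg, cd, ce, cf, cg, de, df, ef, fg
  2-simplices (12): abe, abg, acd, ace, adf, afg, bcd, bcg, bde, cef, cfg, def

Hence C_0 ≅ Z^7, C_1 ≅ Z^18, C_2 ≅ Z^12.

Boundary ∂_1: C_1 → C_0 maps an edge to its endpoints' difference, ∂[p,q] = q − p. For instance
  ∂fg = g − f.
The 7×18 boundary matrix has rank 6 and Smith normal form diag(1,1,1,1,1,1).

The boundary map ∂_2: C_2 → C_1 maps a triangle to the signed sum of its edges. For instance
  ∂cfg = fg − cg + cf,
  ∂cef = ef − cf + ce.
As a 18×12 matrix over Z this has rank 12, with invariant factors (1,1,1,1,1,1,1,1,1,1,1,2).

Now H_k = ker ∂_k / im ∂_{k+1}, so:

  H_1: rank ker ∂_1 − rank ∂_2 = (18 − 6) − 12 = 0, and ∂_2 has invariant factor 2 > 1, so H_1 = Z/2.

(K is a triangulation of the real projective plane RP^2.)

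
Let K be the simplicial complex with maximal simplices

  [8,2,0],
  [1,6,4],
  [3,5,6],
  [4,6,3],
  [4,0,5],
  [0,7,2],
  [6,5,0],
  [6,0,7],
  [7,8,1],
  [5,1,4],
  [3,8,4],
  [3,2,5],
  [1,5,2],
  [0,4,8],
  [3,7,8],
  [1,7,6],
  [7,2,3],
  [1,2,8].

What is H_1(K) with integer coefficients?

H_1 = Z ⊕ Z_2.

Take the total order 0 < 1 < 2 < 3 < 4 < 5 < 6 < 7 < 8 on the vertex set. Then K (dimension 2) consists of the simplices:

  0-simplices (9): [0], [1], [2], [3], [4], [5], [6], [7], [8]
  1-simplices (27): (27 of them)
  2-simplices (18): [0,2,7], [0,2,8], [0,4,5], [0,4,8], [0,5,6], [0,6,7], [1,2,5], [1,2,8], [1,4,5], [1,4,6], [1,6,7], [1,7,8], [2,3,5], [2,3,7], [3,4,6], [3,4,8], [3,5,6], [3,7,8]

Hence C_0 ≅ Z^9, C_1 ≅ Z^27, C_2 ≅ Z^18.

Boundary ∂_1: C_1 → C_0 sends each edge [p,q] (with p < q) to q − p. For instance
  ∂[0,2] = [2] − [0].
The 9×27 boundary matrix has rank 8 and Smith normal form diag(1,1,1,1,1,1,1,1).

The boundary map ∂_2: C_2 → C_1 sends each 2-simplex [p,q,r] to [q,r] − [p,r] + [p,q]. For instance
  ∂[3,4,8] = [4,8] − [3,8] + [3,4],
  ∂[1,4,6] = [4,6] − [1,6] + [1,4].
The 27×18 boundary matrix has rank 18 and Smith normal form diag(1,1,1,1,1,1,1,1,1,1,1,1,1,1,1,1,1,2).

Reading off H_k = ker ∂_k / im ∂_{k+1}:

  H_1: rank ker ∂_1 − rank ∂_2 = (27 − 8) − 18 = 1, and ∂_2 has invariant factor 2 > 1, so H_1 ≅ Z ⊕ Z_2.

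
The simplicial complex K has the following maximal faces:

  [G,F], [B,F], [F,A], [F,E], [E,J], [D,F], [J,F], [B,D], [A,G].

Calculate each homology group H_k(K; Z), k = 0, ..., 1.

H_0 = Z,  H_1 = Z^3.

We work with the vertex ordering A < B < D < E < F < G < J. The simplices of K, each written with vertices in increasing order, are:

  0-simplices (7): A, B, D, E, F, G, J
  1-simplices (9): AF, AG, BD, BF, DF, EF, EJ, FG, FJ

giving chain groups C_0 ≅ Z^7, C_1 ≅ Z^9.

The boundary map ∂_1: C_1 → C_0 maps an edge to its endpoints' difference, ∂[p,q] = q − p. For instance
  ∂FG = G − F.
The 7×9 boundary matrix has rank 6 and Smith normal form diag(1,1,1,1,1,1).

Computing H_k = (kernel of ∂_k) / (image of ∂_{k+1}):

  H_0: rank C_0 − rank ∂_1 = 7 − 6 = 1, and the invariant factors of ∂_1 are all 1, so H_0 = Z.
  H_1: rank ker ∂_1 − rank ∂_2 = (9 − 6) − 0 = 3, and there is no ∂_2, so H_1 = Z^3.

As a check, the Euler characteristic is 7 − 9 = -2, which agrees with 1 − 3 = -2.
(K is a triangulation of a wedge of 3 circles.)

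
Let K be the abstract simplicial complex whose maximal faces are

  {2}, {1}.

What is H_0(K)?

H_0 = Z^2.

Take the total order 1 < 2 on the vertex set. Then K (dimension 0) consists of the simplices:

  0-simplices (2): [1], [2]

giving chain groups C_0 ≅ Z^2.

Computing H_k = (kernel of ∂_k) / (image of ∂_{k+1}):

  H_0: rank C_0 − rank ∂_1 = 2 − 0 = 2, and there is no ∂_1, so H_0 = Z^2.

(K is a triangulation of a set of 2 points.)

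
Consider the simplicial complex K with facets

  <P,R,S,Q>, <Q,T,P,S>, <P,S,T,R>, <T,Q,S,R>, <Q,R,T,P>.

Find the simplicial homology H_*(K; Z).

We work with the vertex ordering P < Q < R < S < T. The simplices of K, each written with vertices in increasing order, are:

  0-simplices (5): P, Q, R, S, T
  1-simplices (10): PQ, PR, PS, PT, QR, QS, QT, RS, RT, ST
  2-simplices (10): PQR, PQS, PQT, PRS, PRT, PST, QRS, QRT, QST, RST
  3-simplices (5): PQRS, PQRT, PQST, PRST, QRST

giving chain groups C_0 ≅ Z^5, C_1 ≅ Z^10, C_2 ≅ Z^10, C_3 ≅ Z^5.

Boundary ∂_1: C_1 → C_0 sends each edge [p,q] (with p < q) to q − p.
The resulting 5×10 matrix has rank 4, and its Smith normal form has invariant factors (1,1,1,1).

Boundary ∂_2: C_2 → C_1 sends each 2-simplex [p,q,r] to [q,r] − [p,r] + [p,q]. For instance
  ∂PQT = QT − PT + PQ,
  ∂PQS = QS − PS + PQ.
The 10×10 boundary matrix has rank 6 and Smith normal form diag(1,1,1,1,1,1).

The boundary map ∂_3: C_3 → C_2 sends each 3-simplex σ to the alternating sum Σ_i (−1)^i (σ with its i-th vertex removed). For instance
  ∂PQRT = QRT − PRT + PQT − PQR,
  ∂QRST = RST − QST + QRT − QRS.
The resulting 10×5 matrix has rank 4, and its Smith normal form has invariant factors (1,1,1,1).

Now H_k = ker ∂_k / im ∂_{k+1}, so:

  H_0: rank C_0 − rank ∂_1 = 5 − 4 = 1, and the invariant factors of ∂_1 are all 1, so H_0 = Z.
  H_1: rank ker ∂_1 − rank ∂_2 = (10 − 4) − 6 = 0, and the invariant factors of ∂_2 are all 1, so H_1 = 0.
  H_2: rank ker ∂_2 − rank ∂_3 = (10 − 6) − 4 = 0, and the invariant factors of ∂_3 are all 1, so H_2 = 0.
  H_3: rank ker ∂_3 − rank ∂_4 = (5 − 4) − 0 = 1, and there is no ∂_4, so H_3 = Z.

H_0 = Z,  H_1 = 0,  H_2 = 0,  H_3 = Z.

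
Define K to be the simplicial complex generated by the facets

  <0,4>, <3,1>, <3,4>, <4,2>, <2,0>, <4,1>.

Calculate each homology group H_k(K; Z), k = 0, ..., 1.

H_0 ≅ Z,  H_1 ≅ Z^2.

Take the total order 0 < 1 < 2 < 3 < 4 on the vertex set. Then K (dimension 1) consists of the simplices:

  0-simplices (5): [0], [1], [2], [3], [4]
  1-simplices (6): [0,2], [0,4], [1,3], [1,4], [2,4], [3,4]

Hence C_0 ≅ Z^5, C_1 ≅ Z^6.

Boundary ∂_1: C_1 → C_0 maps an edge to its endpoints' difference, ∂[p,q] = q − p. For instance
  ∂[0,2] = [2] − [0].
This gives a 5×6 integer matrix of rank 4; reducing to Smith normal form yields diagonal entries (1,1,1,1).

Now H_k = ker ∂_k / im ∂_{k+1}, so:

  H_0: rank C_0 − rank ∂_1 = 5 − 4 = 1, and the invariant factors of ∂_1 are all 1, so H_0 ≅ Z.
  H_1: rank ker ∂_1 − rank ∂_2 = (6 − 4) − 0 = 2, and there is no ∂_2, so H_1 ≅ Z^2.

As a check, the Euler characteristic is 5 − 6 = -1, which agrees with 1 − 2 = -1.
(K is a triangulation of a wedge of 2 circles.)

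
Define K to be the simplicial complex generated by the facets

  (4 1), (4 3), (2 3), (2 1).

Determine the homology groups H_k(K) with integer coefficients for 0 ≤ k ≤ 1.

Take the total order 1 < 2 < 3 < 4 on the vertex set. Then K (dimension 1) consists of the simplices:

  0-simplices (4): [1], [2], [3], [4]
  1-simplices (4): [1,2], [1,4], [2,3], [3,4]

Hence C_0 ≅ Z^4, C_1 ≅ Z^4.

Boundary ∂_1: C_1 → C_0 is given by ∂[p,q] = [q] − [p].
This gives a 4×4 integer matrix of rank 3; reducing to Smith normal form yields diagonal entries (1,1,1).

From H_k ≅ ker(∂_k) / im(∂_{k+1}) we obtain:

  H_0: rank C_0 − rank ∂_1 = 4 − 3 = 1, and the invariant factors of ∂_1 are all 1, so H_0 ≅ Z.
  H_1: rank ker ∂_1 − rank ∂_2 = (4 − 3) − 0 = 1, and there is no ∂_2, so H_1 ≅ Z.

As a check, the Euler characteristic is 4 − 4 = 0, which agrees with 1 − 1 = 0.

H_0 = Z,  H_1 = Z.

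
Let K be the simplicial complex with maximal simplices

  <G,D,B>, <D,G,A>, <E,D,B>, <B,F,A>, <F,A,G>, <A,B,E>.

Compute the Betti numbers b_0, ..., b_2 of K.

b_0 = 1, b_1 = 1, b_2 = 0.

K has 6 vertices, 12 edges, 6 triangles.
rank ∂_0 = 0, rank ∂_1 = 5 ⇒ b_0 = 6 − 0 − 5 = 1; all invariant factors of ∂_1 are 1 so no torsion. So H_0 ≅ Z.
rank ∂_1 = 5, rank ∂_2 = 6 ⇒ b_1 = 12 − 5 − 6 = 1; all invariant factors of ∂_2 are 1 so no torsion. So H_1 ≅ Z.
rank ∂_2 = 6, rank ∂_3 = 0 ⇒ b_2 = 6 − 6 − 0 = 0. So H_2 ≅ 0.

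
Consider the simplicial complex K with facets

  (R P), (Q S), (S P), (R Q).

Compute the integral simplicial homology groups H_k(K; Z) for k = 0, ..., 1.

Fix the vertex order P < Q < R < S and write every simplex with vertices in increasing order. Then dim K = 1 and the simplices of K are:

  0-simplices (4): P, Q, R, S
  1-simplices (4): PR, PS, QR, QS

so the chain groups are C_0 ≅ Z^4, C_1 ≅ Z^4.

∂_1: C_1 → C_0 maps an edge to its endpoints' difference, ∂[p,q] = q − p. For instance
  ∂PS = S − P.
The 4×4 boundary matrix has rank 3 and Smith normal form diag(1,1,1).

Reading off H_k = ker ∂_k / im ∂_{k+1}:

  H_0: rank C_0 − rank ∂_1 = 4 − 3 = 1, and the invariant factors of ∂_1 are all 1, so H_0 = Z.
  H_1: rank ker ∂_1 − rank ∂_2 = (4 − 3) − 0 = 1, and there is no ∂_2, so H_1 = Z.

H_0 = Z,  H_1 = Z.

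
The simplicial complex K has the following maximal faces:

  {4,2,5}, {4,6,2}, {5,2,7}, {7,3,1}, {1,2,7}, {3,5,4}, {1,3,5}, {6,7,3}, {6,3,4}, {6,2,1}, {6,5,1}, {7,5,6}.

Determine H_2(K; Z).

Order the vertices as 1 < 2 < 3 < 4 < 5 < 6 < 7. Listing each simplex with vertices in this order, K has dimension 2 with simplices:

  0-simplices (7): [1], [2], [3], [4], [5], [6], [7]
  1-simplices (18): [1,2], [1,3], [1,5], [1,6], [1,7], [2,4], [2,5], [2,6], [2,7], [3,4], [3,5], [3,6], [3,7], [4,5], [4,6], [5,6], [5,7], [6,7]
  2-simplices (12): [1,2,6], [1,2,7], [1,3,5], [1,3,7], [1,5,6], [2,4,5], [2,4,6], [2,5,7], [3,4,5], [3,4,6], [3,6,7], [5,6,7]

Hence C_0 ≅ Z^7, C_1 ≅ Z^18, C_2 ≅ Z^12.

Boundary ∂_1: C_1 → C_0 is given by ∂[p,q] = [q] − [p].
As a 7×18 matrix over Z this has rank 6, with invariant factors (1,1,1,1,1,1).

Boundary ∂_2: C_2 → C_1 sends each 2-simplex [p,q,r] to [q,r] − [p,r] + [p,q]. For instance
  ∂[1,2,6] = [2,6] − [1,6] + [1,2],
  ∂[3,6,7] = [6,7] − [3,7] + [3,6].
The 18×12 boundary matrix has rank 12 and Smith normal form diag(1,1,1,1,1,1,1,1,1,1,1,2).

From H_k ≅ ker(∂_k) / im(∂_{k+1}) we obtain:

  H_2: rank ker ∂_2 − rank ∂_3 = (12 − 12) − 0 = 0, and there is no ∂_3, so H_2 = 0.

H_2 = 0.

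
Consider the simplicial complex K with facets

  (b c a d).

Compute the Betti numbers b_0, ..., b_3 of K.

b_0 = 1, b_1 = 0, b_2 = 0, b_3 = 0.

We work with the vertex ordering a < b < c < d. The simplices of K, each written with vertices in increasing order, are:

  0-simplices (4): a, b, c, d
  1-simplices (6): ab, ac, ad, bc, bd, cd
  2-simplices (4): abc, abd, acd, bcd
  3-simplices (1): abcd

giving chain groups C_0 ≅ Z^4, C_1 ≅ Z^6, C_2 ≅ Z^4, C_3 ≅ Z^1.

Boundary ∂_1: C_1 → C_0 sends each edge [p,q] (with p < q) to q − p.
This gives a 4×6 integer matrix of rank 3; reducing to Smith normal form yields diagonal entries (1,1,1).

∂_2: C_2 → C_1 sends each 2-simplex [p,q,r] to [q,r] − [p,r] + [p,q]. For instance
  ∂abc = bc − ac + ab,
  ∂bcd = cd − bd + bc.
This gives a 6×4 integer matrix of rank 3; reducing to Smith normal form yields diagonal entries (1,1,1).

The boundary map ∂_3: C_3 → C_2 sends each 3-simplex σ to the alternating sum Σ_i (−1)^i (σ with its i-th vertex removed). For instance
  ∂abcd = bcd − acd + abd − abc.
This gives a 4×1 integer matrix of rank 1; reducing to Smith normal form yields diagonal entries (1).

From H_k ≅ ker(∂_k) / im(∂_{k+1}) we obtain:

  H_0: rank C_0 − rank ∂_1 = 4 − 3 = 1, and the invariant factors of ∂_1 are all 1, so H_0 ≅ Z.
  H_1: rank ker ∂_1 − rank ∂_2 = (6 − 3) − 3 = 0, and the invariant factors of ∂_2 are all 1, so H_1 ≅ 0.
  H_2: rank ker ∂_2 − rank ∂_3 = (4 − 3) − 1 = 0, and the invariant factors of ∂_3 are all 1, so H_2 ≅ 0.
  H_3: rank ker ∂_3 − rank ∂_4 = (1 − 1) − 0 = 0, and there is no ∂_4, so H_3 ≅ 0.

Hence the Betti numbers are b_0 = 1, b_1 = 0, b_2 = 0, b_3 = 0.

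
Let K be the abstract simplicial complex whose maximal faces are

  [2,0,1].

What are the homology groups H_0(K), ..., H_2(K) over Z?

H_0 ≅ Z,  H_1 = 0,  H_2 = 0.

We work with the vertex ordering 0 < 1 < 2. The simplices of K, each written with vertices in increasing order, are:

  0-simplices (3): [0], [1], [2]
  1-simplices (3): [0,1], [0,2], [1,2]
  2-simplices (1): [0,1,2]

Hence C_0 ≅ Z^3, C_1 ≅ Z^3, C_2 ≅ Z^1.

The boundary map ∂_1: C_1 → C_0 maps an edge to its endpoints' difference, ∂[p,q] = q − p. For instance
  ∂[0,1] = [1] − [0].
As a 3×3 matrix over Z this has rank 2, with invariant factors (1,1).

Boundary ∂_2: C_2 → C_1 acts by ∂[p,q,r] = [q,r] − [p,r] + [p,q]. For instance
  ∂[0,1,2] = [1,2] − [0,2] + [0,1].
As a 3×1 matrix over Z this has rank 1, with invariant factors (1).

Now H_k = ker ∂_k / im ∂_{k+1}, so:

  H_0: rank C_0 − rank ∂_1 = 3 − 2 = 1, and the invariant factors of ∂_1 are all 1, so H_0 ≅ Z.
  H_1: rank ker ∂_1 − rank ∂_2 = (3 − 2) − 1 = 0, and the invariant factors of ∂_2 are all 1, so H_1 ≅ 0.
  H_2: rank ker ∂_2 − rank ∂_3 = (1 − 1) − 0 = 0, and there is no ∂_3, so H_2 ≅ 0.

(K is a triangulation of the 2-simplex.)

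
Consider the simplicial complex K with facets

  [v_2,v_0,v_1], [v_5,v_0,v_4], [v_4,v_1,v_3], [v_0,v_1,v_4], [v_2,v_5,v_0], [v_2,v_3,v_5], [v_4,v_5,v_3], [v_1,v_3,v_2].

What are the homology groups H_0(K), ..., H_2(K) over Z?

Order the vertices as v_0 < v_1 < v_2 < v_3 < v_4 < v_5. Listing each simplex with vertices in this order, K has dimension 2 with simplices:

  0-simplices (6): [v_0], [v_1], [v_2], [v_3], [v_4], [v_5]
  1-simplices (12): [v_0,v_1], [v_0,v_2], [v_0,v_4], [v_0,v_5], [v_1,v_2], [v_1,v_3], [v_1,v_4], [v_2,v_3], [v_2,v_5], [v_3,v_4], [v_3,v_5], [v_4,v_5]
  2-simplices (8): [v_0,v_1,v_2], [v_0,v_1,v_4], [v_0,v_2,v_5], [v_0,v_4,v_5], [v_1,v_2,v_3], [v_1,v_3,v_4], [v_2,v_3,v_5], [v_3,v_4,v_5]

giving chain groups C_0 ≅ Z^6, C_1 ≅ Z^12, C_2 ≅ Z^8.

Boundary ∂_1: C_1 → C_0 sends each edge [p,q] (with p < q) to q − p. For instance
  ∂[v_3,v_4] = [v_4] − [v_3].
The resulting 6×12 matrix has rank 5, and its Smith normal form has invariant factors (1,1,1,1,1).

Boundary ∂_2: C_2 → C_1 maps a triangle to the signed sum of its edges. For instance
  ∂[v_1,v_2,v_3] = [v_2,v_3] − [v_1,v_3] + [v_1,v_2],
  ∂[v_3,v_4,v_5] = [v_4,v_5] − [v_3,v_5] + [v_3,v_4].
The 12×8 boundary matrix has rank 7 and Smith normal form diag(1,1,1,1,1,1,1).

Now H_k = ker ∂_k / im ∂_{k+1}, so:

  H_0: rank C_0 − rank ∂_1 = 6 − 5 = 1, and the invariant factors of ∂_1 are all 1, so H_0 = Z.
  H_1: rank ker ∂_1 − rank ∂_2 = (12 − 5) − 7 = 0, and the invariant factors of ∂_2 are all 1, so H_1 = 0.
  H_2: rank ker ∂_2 − rank ∂_3 = (8 − 7) − 0 = 1, and there is no ∂_3, so H_2 = Z.

H_0 ≅ Z,  H_1 = 0,  H_2 ≅ Z.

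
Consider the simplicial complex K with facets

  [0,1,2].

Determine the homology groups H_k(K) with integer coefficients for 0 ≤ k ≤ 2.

Take the total order 0 < 1 < 2 on the vertex set. Then K (dimension 2) consists of the simplices:

  0-simplices (3): [0], [1], [2]
  1-simplices (3): [0,1], [0,2], [1,2]
  2-simplices (1): [0,1,2]

so the chain groups are C_0 ≅ Z^3, C_1 ≅ Z^3, C_2 ≅ Z^1.

Boundary ∂_1: C_1 → C_0 maps an edge to its endpoints' difference, ∂[p,q] = q − p.
This gives a 3×3 integer matrix of rank 2; reducing to Smith normal form yields diagonal entries (1,1).

∂_2: C_2 → C_1 acts by ∂[p,q,r] = [q,r] − [p,r] + [p,q]. For instance
  ∂[0,1,2] = [1,2] − [0,2] + [0,1].
The 3×1 boundary matrix has rank 1 and Smith normal form diag(1).

Reading off H_k = ker ∂_k / im ∂_{k+1}:

  H_0: rank C_0 − rank ∂_1 = 3 − 2 = 1, and the invariant factors of ∂_1 are all 1, so H_0 = Z.
  H_1: rank ker ∂_1 − rank ∂_2 = (3 − 2) − 1 = 0, and the invariant factors of ∂_2 are all 1, so H_1 = 0.
  H_2: rank ker ∂_2 − rank ∂_3 = (1 − 1) − 0 = 0, and there is no ∂_3, so H_2 = 0.

(K is a triangulation of the 2-simplex.)

H_0 ≅ Z,  H_1 = 0,  H_2 = 0.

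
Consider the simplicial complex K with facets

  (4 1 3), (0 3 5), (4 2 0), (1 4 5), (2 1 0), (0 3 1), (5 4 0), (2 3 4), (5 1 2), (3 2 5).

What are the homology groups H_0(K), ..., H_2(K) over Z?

Order the vertices as 0 < 1 < 2 < 3 < 4 < 5. Listing each simplex with vertices in this order, K has dimension 2 with simplices:

  0-simplices (6): [0], [1], [2], [3], [4], [5]
  1-simplices (15): [0,1], [0,2], [0,3], [0,4], [0,5], [1,2], [1,3], [1,4], [1,5], [2,3], [2,4], [2,5], [3,4], [3,5], [4,5]
  2-simplices (10): [0,1,2], [0,1,3], [0,2,4], [0,3,5], [0,4,5], [1,2,5], [1,3,4], [1,4,5], [2,3,4], [2,3,5]

so the chain groups are C_0 ≅ Z^6, C_1 ≅ Z^15, C_2 ≅ Z^10.

The boundary map ∂_1: C_1 → C_0 is given by ∂[p,q] = [q] − [p]. For instance
  ∂[1,5] = [5] − [1].
The 6×15 boundary matrix has rank 5 and Smith normal form diag(1,1,1,1,1).

The boundary map ∂_2: C_2 → C_1 maps a triangle to the signed sum of its edges. For instance
  ∂[1,3,4] = [3,4] − [1,4] + [1,3],
  ∂[2,3,5] = [3,5] − [2,5] + [2,3].
The 15×10 boundary matrix has rank 10 and Smith normal form diag(1,1,1,1,1,1,1,1,1,2).

Computing H_k = (kernel of ∂_k) / (image of ∂_{k+1}):

  H_0: rank C_0 − rank ∂_1 = 6 − 5 = 1, and the invariant factors of ∂_1 are all 1, so H_0 ≅ Z.
  H_1: rank ker ∂_1 − rank ∂_2 = (15 − 5) − 10 = 0, and ∂_2 has invariant factor 2 > 1, so H_1 ≅ Z/2.
  H_2: rank ker ∂_2 − rank ∂_3 = (10 − 10) − 0 = 0, and there is no ∂_3, so H_2 ≅ 0.

H_0 ≅ Z,  H_1 ≅ Z/2,  H_2 = 0.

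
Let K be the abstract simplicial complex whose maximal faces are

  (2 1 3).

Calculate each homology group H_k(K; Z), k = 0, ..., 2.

Order the vertices as 1 < 2 < 3. Listing each simplex with vertices in this order, K has dimension 2 with simplices:

  0-simplices (3): [1], [2], [3]
  1-simplices (3): [1,2], [1,3], [2,3]
  2-simplices (1): [1,2,3]

giving chain groups C_0 ≅ Z^3, C_1 ≅ Z^3, C_2 ≅ Z^1.

Boundary ∂_1: C_1 → C_0 maps an edge to its endpoints' difference, ∂[p,q] = q − p.
As a 3×3 matrix over Z this has rank 2, with invariant factors (1,1).

Boundary ∂_2: C_2 → C_1 acts by ∂[p,q,r] = [q,r] − [p,r] + [p,q]. For instance
  ∂[1,2,3] = [2,3] − [1,3] + [1,2].
This gives a 3×1 integer matrix of rank 1; reducing to Smith normal form yields diagonal entries (1).

From H_k ≅ ker(∂_k) / im(∂_{k+1}) we obtain:

  H_0: rank C_0 − rank ∂_1 = 3 − 2 = 1, and the invariant factors of ∂_1 are all 1, so H_0 ≅ Z.
  H_1: rank ker ∂_1 − rank ∂_2 = (3 − 2) − 1 = 0, and the invariant factors of ∂_2 are all 1, so H_1 ≅ 0.
  H_2: rank ker ∂_2 − rank ∂_3 = (1 − 1) − 0 = 0, and there is no ∂_3, so H_2 ≅ 0.

As a check, the Euler characteristic is 3 − 3 + 1 = 1, which agrees with 1 − 0 + 0 = 1.

H_0 ≅ Z,  H_1 = 0,  H_2 = 0.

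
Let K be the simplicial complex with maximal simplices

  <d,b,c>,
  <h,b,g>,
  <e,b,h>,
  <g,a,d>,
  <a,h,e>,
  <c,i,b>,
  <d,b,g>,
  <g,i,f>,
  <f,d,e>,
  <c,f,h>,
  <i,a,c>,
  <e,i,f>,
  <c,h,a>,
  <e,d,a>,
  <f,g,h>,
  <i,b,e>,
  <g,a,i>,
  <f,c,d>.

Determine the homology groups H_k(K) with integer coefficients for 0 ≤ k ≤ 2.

H_0 = Z,  H_1 = Z^2,  H_2 = Z.

Take the total order a < b < c < d < e < f < g < h < i on the vertex set. Then K (dimension 2) consists of the simplices:

  0-simplices (9): a, b, c, d, e, f, g, h, i
  1-simplices (27): ac, ad, ae, ag, ah, ai, bc, bd, be, bg, bh, bi, cd, cf, ch, ci, de, df, dg, ef, eh, ei, fg, fh, fi, gh, gi
  2-simplices (18): ach, aci, ade, adg, aeh, agi, bcd, bci, bdg, beh, bei, bgh, cdf, cfh, def, efi, fgh, fgi

so the chain groups are C_0 ≅ Z^9, C_1 ≅ Z^27, C_2 ≅ Z^18.

∂_1: C_1 → C_0 is given by ∂[p,q] = [q] − [p]. For instance
  ∂fg = g − f.
This gives a 9×27 integer matrix of rank 8; reducing to Smith normal form yields diagonal entries (1,1,1,1,1,1,1,1).

The boundary map ∂_2: C_2 → C_1 sends each 2-simplex [p,q,r] to [q,r] − [p,r] + [p,q]. For instance
  ∂fgh = gh − fh + fg,
  ∂fgi = gi − fi + fg.
As a 27×18 matrix over Z this has rank 17, with invariant factors (1,1,1,1,1,1,1,1,1,1,1,1,1,1,1,1,1).

Now H_k = ker ∂_k / im ∂_{k+1}, so:

  H_0: rank C_0 − rank ∂_1 = 9 − 8 = 1, and the invariant factors of ∂_1 are all 1, so H_0 = Z.
  H_1: rank ker ∂_1 − rank ∂_2 = (27 − 8) − 17 = 2, and the invariant factors of ∂_2 are all 1, so H_1 = Z^2.
  H_2: rank ker ∂_2 − rank ∂_3 = (18 − 17) − 0 = 1, and there is no ∂_3, so H_2 = Z.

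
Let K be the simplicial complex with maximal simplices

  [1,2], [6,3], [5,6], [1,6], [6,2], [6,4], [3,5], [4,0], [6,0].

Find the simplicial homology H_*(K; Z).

H_0 = Z,  H_1 = Z^3.

K has 7 vertices, 9 edges.
rank ∂_0 = 0, rank ∂_1 = 6 ⇒ b_0 = 7 − 0 − 6 = 1; all invariant factors of ∂_1 are 1 so no torsion. So H_0 ≅ Z.
rank ∂_1 = 6, rank ∂_2 = 0 ⇒ b_1 = 9 − 6 − 0 = 3. So H_1 ≅ Z^3.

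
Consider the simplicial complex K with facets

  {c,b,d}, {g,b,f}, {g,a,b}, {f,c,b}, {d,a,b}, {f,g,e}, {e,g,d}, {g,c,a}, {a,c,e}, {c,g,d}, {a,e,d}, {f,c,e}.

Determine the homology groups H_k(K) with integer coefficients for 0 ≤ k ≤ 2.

K has 7 vertices, 18 edges, 12 triangles.
rank ∂_0 = 0, rank ∂_1 = 6 ⇒ b_0 = 7 − 0 − 6 = 1; all invariant factors of ∂_1 are 1 so no torsion. So H_0 ≅ Z.
rank ∂_1 = 6, rank ∂_2 = 12 ⇒ b_1 = 18 − 6 − 12 = 0; ∂_2 has invariant factor(s) [2] giving torsion. So H_1 ≅ Z/2Z.
rank ∂_2 = 12, rank ∂_3 = 0 ⇒ b_2 = 12 − 12 − 0 = 0. So H_2 ≅ 0.

H_0 ≅ Z,  H_1 ≅ Z/2Z,  H_2 = 0.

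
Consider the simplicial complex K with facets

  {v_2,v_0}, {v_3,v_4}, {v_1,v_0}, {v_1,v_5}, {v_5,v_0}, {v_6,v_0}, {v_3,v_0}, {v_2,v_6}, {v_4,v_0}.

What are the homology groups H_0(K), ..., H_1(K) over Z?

We work with the vertex ordering v_0 < v_1 < v_2 < v_3 < v_4 < v_5 < v_6. The simplices of K, each written with vertices in increasing order, are:

  0-simplices (7): [v_0], [v_1], [v_2], [v_3], [v_4], [v_5], [v_6]
  1-simplices (9): [v_0,v_1], [v_0,v_2], [v_0,v_3], [v_0,v_4], [v_0,v_5], [v_0,v_6], [v_1,v_5], [v_2,v_6], [v_3,v_4]

Hence C_0 ≅ Z^7, C_1 ≅ Z^9.

∂_1: C_1 → C_0 maps an edge to its endpoints' difference, ∂[p,q] = q − p.
This gives a 7×9 integer matrix of rank 6; reducing to Smith normal form yields diagonal entries (1,1,1,1,1,1).

From H_k ≅ ker(∂_k) / im(∂_{k+1}) we obtain:

  H_0: rank C_0 − rank ∂_1 = 7 − 6 = 1, and the invariant factors of ∂_1 are all 1, so H_0 ≅ Z.
  H_1: rank ker ∂_1 − rank ∂_2 = (9 − 6) − 0 = 3, and there is no ∂_2, so H_1 ≅ Z^3.

(K is a triangulation of a wedge of 3 circles.)

H_0 ≅ Z,  H_1 ≅ Z^3.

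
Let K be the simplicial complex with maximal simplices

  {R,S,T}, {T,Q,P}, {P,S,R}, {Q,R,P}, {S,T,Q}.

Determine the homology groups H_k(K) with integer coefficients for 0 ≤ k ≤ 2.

H_0 = Z,  H_1 = Z,  H_2 = 0.

Take the total order P < Q < R < S < T on the vertex set. Then K (dimension 2) consists of the simplices:

  0-simplices (5): P, Q, R, S, T
  1-simplices (10): PQ, PR, PS, PT, QR, QS, QT, RS, RT, ST
  2-simplices (5): PQR, PQT, PRS, QST, RST

giving chain groups C_0 ≅ Z^5, C_1 ≅ Z^10, C_2 ≅ Z^5.

∂_1: C_1 → C_0 is given by ∂[p,q] = [q] − [p]. For instance
  ∂RT = T − R.
The 5×10 boundary matrix has rank 4 and Smith normal form diag(1,1,1,1).

The boundary map ∂_2: C_2 → C_1 sends each 2-simplex [p,q,r] to [q,r] − [p,r] + [p,q]. For instance
  ∂PQR = QR − PR + PQ,
  ∂RST = ST − RT + RS.
The resulting 10×5 matrix has rank 5, and its Smith normal form has invariant factors (1,1,1,1,1).

From H_k ≅ ker(∂_k) / im(∂_{k+1}) we obtain:

  H_0: rank C_0 − rank ∂_1 = 5 − 4 = 1, and the invariant factors of ∂_1 are all 1, so H_0 = Z.
  H_1: rank ker ∂_1 − rank ∂_2 = (10 − 4) − 5 = 1, and the invariant factors of ∂_2 are all 1, so H_1 = Z.
  H_2: rank ker ∂_2 − rank ∂_3 = (5 − 5) − 0 = 0, and there is no ∂_3, so H_2 = 0.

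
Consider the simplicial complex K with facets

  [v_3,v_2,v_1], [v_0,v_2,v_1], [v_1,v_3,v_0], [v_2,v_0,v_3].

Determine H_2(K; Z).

Take the total order v_0 < v_1 < v_2 < v_3 on the vertex set. Then K (dimension 2) consists of the simplices:

  0-simplices (4): [v_0], [v_1], [v_2], [v_3]
  1-simplices (6): [v_0,v_1], [v_0,v_2], [v_0,v_3], [v_1,v_2], [v_1,v_3], [v_2,v_3]
  2-simplices (4): [v_0,v_1,v_2], [v_0,v_1,v_3], [v_0,v_2,v_3], [v_1,v_2,v_3]

Hence C_0 ≅ Z^4, C_1 ≅ Z^6, C_2 ≅ Z^4.

The boundary map ∂_1: C_1 → C_0 sends each edge [p,q] (with p < q) to q − p. For instance
  ∂[v_1,v_3] = [v_3] − [v_1].
As a 4×6 matrix over Z this has rank 3, with invariant factors (1,1,1).

∂_2: C_2 → C_1 acts by ∂[p,q,r] = [q,r] − [p,r] + [p,q]. For instance
  ∂[v_1,v_2,v_3] = [v_2,v_3] − [v_1,v_3] + [v_1,v_2],
  ∂[v_0,v_2,v_3] = [v_2,v_3] − [v_0,v_3] + [v_0,v_2].
The resulting 6×4 matrix has rank 3, and its Smith normal form has invariant factors (1,1,1).

Computing H_k = (kernel of ∂_k) / (image of ∂_{k+1}):

  H_2: rank ker ∂_2 − rank ∂_3 = (4 − 3) − 0 = 1, and there is no ∂_3, so H_2 = Z.

H_2 ≅ Z.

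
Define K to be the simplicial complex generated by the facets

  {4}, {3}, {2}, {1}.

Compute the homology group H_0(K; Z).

H_0 = Z^4.

We work with the vertex ordering 1 < 2 < 3 < 4. The simplices of K, each written with vertices in increasing order, are:

  0-simplices (4): [1], [2], [3], [4]

so the chain groups are C_0 ≅ Z^4.

Reading off H_k = ker ∂_k / im ∂_{k+1}:

  H_0: rank C_0 − rank ∂_1 = 4 − 0 = 4, and there is no ∂_1, so H_0 = Z^4.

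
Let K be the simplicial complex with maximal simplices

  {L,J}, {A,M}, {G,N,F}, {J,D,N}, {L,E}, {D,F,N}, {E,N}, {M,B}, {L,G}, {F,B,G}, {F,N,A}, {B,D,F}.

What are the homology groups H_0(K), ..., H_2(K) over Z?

We work with the vertex ordering A < B < D < E < F < G < J < L < M < N. The simplices of K, each written with vertices in increasing order, are:

  0-simplices (10): A, B, D, E, F, G, J, L, M, N
  1-simplices (18): AF, AM, AN, BD, BF, BG, BM, DF, DJ, DN, EL, EN, FG, FN, GL, GN, JL, JN
  2-simplices (6): AFN, BDF, BFG, DFN, DJN, FGN

Hence C_0 ≅ Z^10, C_1 ≅ Z^18, C_2 ≅ Z^6.

Boundary ∂_1: C_1 → C_0 is given by ∂[p,q] = [q] − [p]. For instance
  ∂AF = F − A.
The resulting 10×18 matrix has rank 9, and its Smith normal form has invariant factors (1,1,1,1,1,1,1,1,1).

Boundary ∂_2: C_2 → C_1 sends each 2-simplex [p,q,r] to [q,r] − [p,r] + [p,q]. For instance
  ∂FGN = GN − FN + FG,
  ∂BDF = DF − BF + BD.
The resulting 18×6 matrix has rank 6, and its Smith normal form has invariant factors (1,1,1,1,1,1).

Now H_k = ker ∂_k / im ∂_{k+1}, so:

  H_0: rank C_0 − rank ∂_1 = 10 − 9 = 1, and the invariant factors of ∂_1 are all 1, so H_0 ≅ Z.
  H_1: rank ker ∂_1 − rank ∂_2 = (18 − 9) − 6 = 3, and the invariant factors of ∂_2 are all 1, so H_1 ≅ Z^3.
  H_2: rank ker ∂_2 − rank ∂_3 = (6 − 6) − 0 = 0, and there is no ∂_3, so H_2 ≅ 0.

H_0 ≅ Z,  H_1 ≅ Z^3,  H_2 = 0.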